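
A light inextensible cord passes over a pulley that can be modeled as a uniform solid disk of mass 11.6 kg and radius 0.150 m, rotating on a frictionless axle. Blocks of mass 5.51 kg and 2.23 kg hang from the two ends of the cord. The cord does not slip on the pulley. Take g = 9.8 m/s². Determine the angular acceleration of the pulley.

I = ½MR² = (1/2)(11.6)(0.150)² = 0.1305 kg·m².
Heavier block: m₁g − T₁ = m₁a. Lighter block: T₂ − m₂g = m₂a.
Pulley: (T₁ − T₂)R = Iα = I(a/R), so T₁ − T₂ = (I/R²)a = (1/2)M_p a = 5.800·a.
Adding the three: (m₁ − m₂)g = (m₁ + m₂ + 5.800)a, so a = (5.51 − 2.23)(9.8)/(5.51 + 2.23 + 5.800) = 2.374 m/s².
α = a/R = 2.374/0.150 = 15.83 rad/s².

α ≈ 15.8 rad/s²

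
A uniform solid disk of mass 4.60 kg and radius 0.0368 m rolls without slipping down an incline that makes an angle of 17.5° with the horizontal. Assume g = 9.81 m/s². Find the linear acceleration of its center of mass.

a ≈ 1.97 m/s²

Translation along the incline: Mg sinθ − f = Ma.
Rotation about the center: fR = Iα with I = ½MR². No-slip gives a = αR, so f = (I/R²)a = (1/2)M a.
Substituting: Mg sinθ = (1 + 0.5000)Ma, so a = g sinθ/(1 + 0.5000) = (9.81) sin 17.5° / 1.500 = 1.967 m/s².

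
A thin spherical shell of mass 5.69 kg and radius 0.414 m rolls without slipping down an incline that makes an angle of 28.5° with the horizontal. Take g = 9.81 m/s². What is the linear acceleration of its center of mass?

Translation along the incline: Mg sinθ − f = Ma.
Rotation about the center: fR = Iα with I = (2/3)MR². No-slip gives a = αR, so f = (I/R²)a = (2/3)M a.
Substituting: Mg sinθ = (1 + 0.6667)Ma, so a = g sinθ/(1 + 0.6667) = (9.81) sin 28.5° / 1.667 = 2.809 m/s².

a ≈ 2.81 m/s²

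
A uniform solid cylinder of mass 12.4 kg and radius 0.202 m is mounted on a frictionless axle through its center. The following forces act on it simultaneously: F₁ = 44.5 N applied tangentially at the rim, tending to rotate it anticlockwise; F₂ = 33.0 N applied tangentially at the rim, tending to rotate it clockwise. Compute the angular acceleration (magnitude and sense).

I = ½MR² = (1/2)(12.4)(0.202)² = 0.2530 kg·m².
Taking anticlockwise as positive: τ₁ = +(44.5)(0.202) = +8.989 N·m; τ₂ = −(33.0)(0.202) = −6.666 N·m.
Net torque τ = 2.323 N·m.
α = τ/I = 2.323/0.2530 = 9.182 rad/s².

α ≈ 9.18 rad/s², anticlockwise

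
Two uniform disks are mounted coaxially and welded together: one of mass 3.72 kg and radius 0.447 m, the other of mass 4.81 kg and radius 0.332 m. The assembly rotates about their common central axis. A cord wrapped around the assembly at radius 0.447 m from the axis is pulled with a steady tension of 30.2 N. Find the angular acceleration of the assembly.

I = ½M₁R₁² + ½M₂R₂² = ½(3.72)(0.447)² + ½(4.81)(0.332)² = 0.6367 kg·m².
τ = F r = (30.2)(0.447) = 13.50 N·m.
α = τ/I = 13.50/0.6367 = 21.20 rad/s².

α ≈ 21.2 rad/s²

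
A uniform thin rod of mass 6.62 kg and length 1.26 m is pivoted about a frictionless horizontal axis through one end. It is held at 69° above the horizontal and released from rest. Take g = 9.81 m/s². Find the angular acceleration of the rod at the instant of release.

About the pivot, I = (1/3)ML² = (1/3)(6.62)(1.26)² = 3.503 kg·m².
The weight acts at the center, a distance L/2 = 0.6300 m from the pivot; τ = Mg(L/2) cos 69° = 14.66 N·m.
α = τ/I = 14.66/3.503 = 4.185 rad/s².
(Equivalently α = (3g/(2L)) cos 69° = 4.185 rad/s².)

α ≈ 4.19 rad/s²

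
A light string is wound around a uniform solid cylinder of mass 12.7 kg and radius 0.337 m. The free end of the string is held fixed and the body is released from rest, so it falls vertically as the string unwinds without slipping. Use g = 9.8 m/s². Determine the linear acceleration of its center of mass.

a ≈ 6.53 m/s²

Translation: Mg − T = Ma. Rotation about the center: TR = Iα with I = ½MR².
With a = αR: T = (I/R²)a = (1/2)M a, so Mg = (1 + 0.5000)Ma.
a = g/(1 + 0.5000) = 9.8/1.500 = 6.533 m/s².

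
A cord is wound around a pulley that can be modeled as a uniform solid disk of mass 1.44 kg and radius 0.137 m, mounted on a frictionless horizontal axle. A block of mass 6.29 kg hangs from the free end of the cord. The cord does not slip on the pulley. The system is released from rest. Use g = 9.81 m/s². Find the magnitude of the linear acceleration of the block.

I = ½MR² = (1/2)(1.44)(0.137)² = 0.01351 kg·m².
Block: mg − T = ma. Pulley: TR = Iα. No-slip: a = αR, so T = (I/R²)a = 0.7200·a.
Then mg = (m + 0.7200)a, so a = (6.29)(9.81)/(6.29 + 0.7200) = 8.802 m/s².

a ≈ 8.80 m/s²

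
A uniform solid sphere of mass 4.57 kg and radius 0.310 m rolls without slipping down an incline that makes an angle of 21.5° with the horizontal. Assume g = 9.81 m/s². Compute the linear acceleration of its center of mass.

Translation along the incline: Mg sinθ − f = Ma.
Rotation about the center: fR = Iα with I = (2/5)MR². No-slip gives a = αR, so f = (I/R²)a = (2/5)M a.
Substituting: Mg sinθ = (1 + 0.4000)Ma, so a = g sinθ/(1 + 0.4000) = (9.81) sin 21.5° / 1.400 = 2.568 m/s².

a ≈ 2.57 m/s²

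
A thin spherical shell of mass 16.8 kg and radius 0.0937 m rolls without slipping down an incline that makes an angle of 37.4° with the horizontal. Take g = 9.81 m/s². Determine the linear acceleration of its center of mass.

Translation along the incline: Mg sinθ − f = Ma.
Rotation about the center: fR = Iα with I = (2/3)MR². No-slip gives a = αR, so f = (I/R²)a = (2/3)M a.
Substituting: Mg sinθ = (1 + 0.6667)Ma, so a = g sinθ/(1 + 0.6667) = (9.81) sin 37.4° / 1.667 = 3.575 m/s².

a ≈ 3.58 m/s²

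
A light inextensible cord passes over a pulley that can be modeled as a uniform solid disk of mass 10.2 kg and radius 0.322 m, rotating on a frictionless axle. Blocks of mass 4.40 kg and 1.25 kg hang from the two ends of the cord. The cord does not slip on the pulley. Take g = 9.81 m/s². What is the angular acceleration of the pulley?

α ≈ 8.93 rad/s²

I = ½MR² = (1/2)(10.2)(0.322)² = 0.5288 kg·m².
Heavier block: m₁g − T₁ = m₁a. Lighter block: T₂ − m₂g = m₂a.
Pulley: (T₁ − T₂)R = Iα = I(a/R), so T₁ − T₂ = (I/R²)a = (1/2)M_p a = 5.100·a.
Adding the three: (m₁ − m₂)g = (m₁ + m₂ + 5.100)a, so a = (4.40 − 1.25)(9.81)/(4.40 + 1.25 + 5.100) = 2.875 m/s².
α = a/R = 2.875/0.322 = 8.927 rad/s².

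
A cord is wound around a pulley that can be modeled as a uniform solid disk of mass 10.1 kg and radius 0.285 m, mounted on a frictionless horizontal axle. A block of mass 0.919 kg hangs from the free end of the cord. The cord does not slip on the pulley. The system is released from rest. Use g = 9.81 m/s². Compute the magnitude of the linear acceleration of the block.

a ≈ 1.51 m/s²

I = ½MR² = (1/2)(10.1)(0.285)² = 0.4102 kg·m².
Block: mg − T = ma. Pulley: TR = Iα. No-slip: a = αR, so T = (I/R²)a = 5.050·a.
Then mg = (m + 5.050)a, so a = (0.919)(9.81)/(0.919 + 5.050) = 1.510 m/s².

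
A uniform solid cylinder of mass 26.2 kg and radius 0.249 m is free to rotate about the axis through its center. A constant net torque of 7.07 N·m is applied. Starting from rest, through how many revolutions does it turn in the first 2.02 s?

≈ 2.83 revolutions

I = ½MR² = (1/2)(26.2)(0.249)² = 0.8122 kg·m².
α = τ/I = 7.07/0.8122 = 8.705 rad/s².
θ = ½αt² = ½(8.705)(2.02)² = 17.76 rad.
Revolutions = θ/(2π) = 2.826.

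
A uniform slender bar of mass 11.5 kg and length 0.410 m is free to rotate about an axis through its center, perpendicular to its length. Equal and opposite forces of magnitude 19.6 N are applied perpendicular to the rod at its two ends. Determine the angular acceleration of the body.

I = (1/12)ML² = (1/12)(11.5)(0.410)² = 0.1611 kg·m².
The couple gives τ = F·(L/2) + F·(L/2) = F L = (19.6)(0.410) = 8.036 N·m.
From τ = Iα: α = 8.036/0.1611 = 49.88 rad/s².

α ≈ 49.9 rad/s²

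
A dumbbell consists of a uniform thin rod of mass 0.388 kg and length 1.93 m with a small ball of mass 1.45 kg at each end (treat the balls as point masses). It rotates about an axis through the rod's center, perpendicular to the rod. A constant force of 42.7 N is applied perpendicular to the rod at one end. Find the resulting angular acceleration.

α ≈ 14.6 rad/s²

I_rod = (1/12)ML² = (1/12)(0.388)(1.93)² = 0.1204 kg·m².
I_balls = 2·m·(L/2)² = 2(1.45)(0.9650)² = 2.701 kg·m².
Total I = 2.821 kg·m².
τ = F·(L/2) = (42.7)(0.965) = 41.21 N·m.
α = τ/I = 41.21/2.821 = 14.61 rad/s².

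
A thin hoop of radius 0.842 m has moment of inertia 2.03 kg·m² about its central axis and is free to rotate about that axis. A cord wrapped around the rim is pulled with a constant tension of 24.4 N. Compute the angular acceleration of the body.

α ≈ 10.1 rad/s²

τ = F R = (24.4)(0.842) = 20.54 N·m.
From τ = Iα: α = 20.54/2.030 = 10.12 rad/s².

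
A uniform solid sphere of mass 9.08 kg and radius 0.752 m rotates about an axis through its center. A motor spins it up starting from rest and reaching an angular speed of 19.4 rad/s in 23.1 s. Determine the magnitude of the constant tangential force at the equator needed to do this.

F ≈ 2.29 N

I = (2/5)MR² = (2/5)(9.08)(0.752)² = 2.054 kg·m².
α = Δω/Δt = (19.4 − 0)/23.1 = 0.8398 rad/s².
The required torque is τ = Iα = (2.054)(0.8398) = 1.725 N·m.
A tangential force at the equator gives τ = FR, so F = τ/R = 1.725/0.752 = 2.294 N.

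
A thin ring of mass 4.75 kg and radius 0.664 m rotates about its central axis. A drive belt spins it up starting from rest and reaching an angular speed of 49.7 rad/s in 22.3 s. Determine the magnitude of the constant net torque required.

τ ≈ 4.67 N·m

I = MR² = (4.75)(0.664)² = 2.094 kg·m².
α = Δω/Δt = (49.7 − 0)/22.3 = 2.229 rad/s².
τ = Iα = (2.094)(2.229) = 4.667 N·m.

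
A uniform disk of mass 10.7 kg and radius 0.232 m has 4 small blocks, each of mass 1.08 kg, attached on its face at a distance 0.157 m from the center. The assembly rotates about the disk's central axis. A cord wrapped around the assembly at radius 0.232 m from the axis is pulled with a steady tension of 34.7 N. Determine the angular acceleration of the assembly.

I_disk = ½MR² = ½(10.7)(0.232)² = 0.2880 kg·m².
I_blocks = 4·m·r² = 4(1.08)(0.157)² = 0.1065 kg·m².
Total I = 0.3944 kg·m².
τ = F r = (34.7)(0.232) = 8.050 N·m.
α = τ/I = 8.050/0.3944 = 20.41 rad/s².

α ≈ 20.4 rad/s²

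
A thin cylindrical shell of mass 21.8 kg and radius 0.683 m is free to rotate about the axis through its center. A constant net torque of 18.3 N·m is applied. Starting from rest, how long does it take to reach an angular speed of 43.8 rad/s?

t ≈ 24.3 s

I = MR² = (21.8)(0.683)² = 10.17 kg·m².
α = τ/I = 18.3/10.17 = 1.800 rad/s².
ω = αt ⇒ t = ω/α = 43.8/1.800 = 24.34 s.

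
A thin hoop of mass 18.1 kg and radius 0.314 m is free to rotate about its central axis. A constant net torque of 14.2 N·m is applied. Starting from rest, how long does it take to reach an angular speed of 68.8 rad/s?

t ≈ 8.65 s

I = MR² = (18.1)(0.314)² = 1.785 kg·m².
α = τ/I = 14.2/1.785 = 7.957 rad/s².
ω = αt ⇒ t = ω/α = 68.8/7.957 = 8.646 s.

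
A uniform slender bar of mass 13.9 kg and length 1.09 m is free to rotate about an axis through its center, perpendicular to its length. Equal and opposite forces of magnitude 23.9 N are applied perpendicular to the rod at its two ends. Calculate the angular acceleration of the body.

I = (1/12)ML² = (1/12)(13.9)(1.09)² = 1.376 kg·m².
The couple gives τ = F·(L/2) + F·(L/2) = F L = (23.9)(1.09) = 26.05 N·m.
Newton's second law for rotation, τ = Iα, gives α = τ/I = 26.05/1.376 = 18.93 rad/s².

α ≈ 18.9 rad/s²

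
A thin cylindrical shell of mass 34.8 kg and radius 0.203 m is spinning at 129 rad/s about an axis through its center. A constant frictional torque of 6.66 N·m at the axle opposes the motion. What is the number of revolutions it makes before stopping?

≈ 285 revolutions

I = MR² = (34.8)(0.203)² = 1.434 kg·m².
The net torque has magnitude 6.66 N·m, opposing ω.
|α| = τ/I = 6.660/1.434 = 4.644 rad/s² (deceleration).
ω² = ω₀² − 2|α|θ with ω = 0 ⇒ θ = ω₀²/(2|α|) = 1792 rad = 285.1 rev.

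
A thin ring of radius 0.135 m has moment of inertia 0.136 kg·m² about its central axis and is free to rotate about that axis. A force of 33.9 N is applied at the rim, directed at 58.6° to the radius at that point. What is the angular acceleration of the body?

α ≈ 28.7 rad/s²

Only the tangential component produces torque: τ = F R sinθ = (33.9)(0.135) sin 58.6° = 3.906 N·m.
From τ = Iα: α = 3.906/0.1360 = 28.72 rad/s².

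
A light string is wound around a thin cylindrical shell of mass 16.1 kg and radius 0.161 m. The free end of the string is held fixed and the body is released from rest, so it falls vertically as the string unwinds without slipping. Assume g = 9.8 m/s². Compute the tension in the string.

Translation: Mg − T = Ma. Rotation about the center: TR = Iα with I = MR².
With a = αR: T = (I/R²)a = M a, so Mg = (1 + 1.000)Ma.
a = g/(1 + 1.000) = 9.8/2.000 = 4.900 m/s².
T = 1.000·M·a = (1.000)(16.1)(4.900) = 78.89 N.

T ≈ 78.9 N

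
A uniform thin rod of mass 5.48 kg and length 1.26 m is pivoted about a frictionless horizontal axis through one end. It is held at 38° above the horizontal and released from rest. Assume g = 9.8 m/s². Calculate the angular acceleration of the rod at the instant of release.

α ≈ 9.19 rad/s²

About the pivot, I = (1/3)ML² = (1/3)(5.48)(1.26)² = 2.900 kg·m².
The weight acts at the center, a distance L/2 = 0.6300 m from the pivot; τ = Mg(L/2) cos 38° = 26.66 N·m.
α = τ/I = 26.66/2.900 = 9.193 rad/s².
(Equivalently α = (3g/(2L)) cos 38° = 9.193 rad/s².)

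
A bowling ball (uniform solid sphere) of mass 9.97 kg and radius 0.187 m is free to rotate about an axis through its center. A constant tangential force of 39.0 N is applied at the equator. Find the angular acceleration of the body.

α ≈ 52.3 rad/s²

I = (2/5)MR² = (2/5)(9.97)(0.187)² = 0.1395 kg·m².
τ = F R = (39.0)(0.187) = 7.293 N·m.
Newton's second law for rotation, τ = Iα, gives α = τ/I = 7.293/0.1395 = 52.30 rad/s².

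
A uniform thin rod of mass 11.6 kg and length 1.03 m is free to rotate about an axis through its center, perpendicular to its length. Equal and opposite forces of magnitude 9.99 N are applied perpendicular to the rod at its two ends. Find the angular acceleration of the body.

α ≈ 10.0 rad/s²

I = (1/12)ML² = (1/12)(11.6)(1.03)² = 1.026 kg·m².
The couple gives τ = F·(L/2) + F·(L/2) = F L = (9.99)(1.03) = 10.29 N·m.
Newton's second law for rotation, τ = Iα, gives α = τ/I = 10.29/1.026 = 10.03 rad/s².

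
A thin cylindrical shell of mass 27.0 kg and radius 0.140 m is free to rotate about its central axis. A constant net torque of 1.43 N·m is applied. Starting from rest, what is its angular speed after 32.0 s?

I = MR² = (27.0)(0.140)² = 0.5292 kg·m².
α = τ/I = 1.43/0.5292 = 2.702 rad/s².
ω = ω₀ + αt = 0 + (2.702)(32.0) = 86.47 rad/s.

ω ≈ 86.5 rad/s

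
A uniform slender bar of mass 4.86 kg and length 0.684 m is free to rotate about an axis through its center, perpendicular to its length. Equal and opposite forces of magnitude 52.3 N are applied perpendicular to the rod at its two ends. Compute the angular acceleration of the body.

I = (1/12)ML² = (1/12)(4.86)(0.684)² = 0.1895 kg·m².
The couple gives τ = F·(L/2) + F·(L/2) = F L = (52.3)(0.684) = 35.77 N·m.
Newton's second law for rotation, τ = Iα, gives α = τ/I = 35.77/0.1895 = 188.8 rad/s².

α ≈ 189 rad/s²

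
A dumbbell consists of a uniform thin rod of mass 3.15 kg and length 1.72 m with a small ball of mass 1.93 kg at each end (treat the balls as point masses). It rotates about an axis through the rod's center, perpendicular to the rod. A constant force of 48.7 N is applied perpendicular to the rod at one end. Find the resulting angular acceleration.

α ≈ 11.5 rad/s²

I_rod = (1/12)ML² = (1/12)(3.15)(1.72)² = 0.7766 kg·m².
I_balls = 2·m·(L/2)² = 2(1.93)(0.8600)² = 2.855 kg·m².
Total I = 3.631 kg·m².
τ = F·(L/2) = (48.7)(0.860) = 41.88 N·m.
α = τ/I = 41.88/3.631 = 11.53 rad/s².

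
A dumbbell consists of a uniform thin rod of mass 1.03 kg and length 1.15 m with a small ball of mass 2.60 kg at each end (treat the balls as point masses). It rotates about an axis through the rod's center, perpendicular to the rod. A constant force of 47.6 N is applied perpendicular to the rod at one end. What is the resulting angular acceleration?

α ≈ 14.9 rad/s²

I_rod = (1/12)ML² = (1/12)(1.03)(1.15)² = 0.1135 kg·m².
I_balls = 2·m·(L/2)² = 2(2.60)(0.5750)² = 1.719 kg·m².
Total I = 1.833 kg·m².
τ = F·(L/2) = (47.6)(0.575) = 27.37 N·m.
α = τ/I = 27.37/1.833 = 14.93 rad/s².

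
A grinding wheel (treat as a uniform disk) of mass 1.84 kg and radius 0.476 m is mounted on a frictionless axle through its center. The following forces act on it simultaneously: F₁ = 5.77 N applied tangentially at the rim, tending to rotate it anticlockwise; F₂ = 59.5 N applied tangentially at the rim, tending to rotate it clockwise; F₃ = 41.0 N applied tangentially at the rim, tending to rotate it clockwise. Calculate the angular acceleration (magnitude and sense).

α ≈ 216 rad/s², clockwise

I = ½MR² = (1/2)(1.84)(0.476)² = 0.2084 kg·m².
Taking anticlockwise as positive: τ₁ = +(5.77)(0.476) = +2.747 N·m; τ₂ = −(59.5)(0.476) = −28.32 N·m; τ₃ = −(41.0)(0.476) = −19.52 N·m.
Net torque τ = -45.09 N·m.
α = τ/I = -45.09/0.2084 = -216.3 rad/s².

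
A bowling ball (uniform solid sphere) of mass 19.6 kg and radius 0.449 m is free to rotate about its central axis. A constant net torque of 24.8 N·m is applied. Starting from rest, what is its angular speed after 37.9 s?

I = (2/5)MR² = (2/5)(19.6)(0.449)² = 1.581 kg·m².
α = τ/I = 24.8/1.581 = 15.69 rad/s².
ω = ω₀ + αt = 0 + (15.69)(37.9) = 594.7 rad/s.

ω ≈ 595 rad/s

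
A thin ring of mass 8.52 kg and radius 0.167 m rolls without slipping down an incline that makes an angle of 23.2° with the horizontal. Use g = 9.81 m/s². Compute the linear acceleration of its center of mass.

Translation along the incline: Mg sinθ − f = Ma.
Rotation about the center: fR = Iα with I = MR². No-slip gives a = αR, so f = (I/R²)a = M a.
Substituting: Mg sinθ = (1 + 1.000)Ma, so a = g sinθ/(1 + 1.000) = (9.81) sin 23.2° / 2.000 = 1.932 m/s².

a ≈ 1.93 m/s²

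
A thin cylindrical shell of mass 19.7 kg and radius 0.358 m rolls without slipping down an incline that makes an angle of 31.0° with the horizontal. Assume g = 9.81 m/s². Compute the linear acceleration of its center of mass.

Translation along the incline: Mg sinθ − f = Ma.
Rotation about the center: fR = Iα with I = MR². No-slip gives a = αR, so f = (I/R²)a = M a.
Substituting: Mg sinθ = (1 + 1.000)Ma, so a = g sinθ/(1 + 1.000) = (9.81) sin 31.0° / 2.000 = 2.526 m/s².

a ≈ 2.53 m/s²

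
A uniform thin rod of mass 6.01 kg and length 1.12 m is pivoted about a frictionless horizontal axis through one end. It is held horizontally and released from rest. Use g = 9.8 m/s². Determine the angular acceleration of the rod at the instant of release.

α ≈ 13.1 rad/s²

About the pivot, I = (1/3)ML² = (1/3)(6.01)(1.12)² = 2.513 kg·m².
The weight acts at the center, a distance L/2 = 0.5600 m from the pivot; τ = Mg(L/2) = 32.98 N·m.
α = τ/I = 32.98/2.513 = 13.12 rad/s².
(Equivalently α = (3g/(2L)) = 13.12 rad/s².)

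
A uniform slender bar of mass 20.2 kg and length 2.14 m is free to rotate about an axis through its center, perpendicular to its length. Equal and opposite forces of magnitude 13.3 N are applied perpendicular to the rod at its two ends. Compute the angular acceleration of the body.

I = (1/12)ML² = (1/12)(20.2)(2.14)² = 7.709 kg·m².
The couple gives τ = F·(L/2) + F·(L/2) = F L = (13.3)(2.14) = 28.46 N·m.
Newton's second law for rotation, τ = Iα, gives α = τ/I = 28.46/7.709 = 3.692 rad/s².

α ≈ 3.69 rad/s²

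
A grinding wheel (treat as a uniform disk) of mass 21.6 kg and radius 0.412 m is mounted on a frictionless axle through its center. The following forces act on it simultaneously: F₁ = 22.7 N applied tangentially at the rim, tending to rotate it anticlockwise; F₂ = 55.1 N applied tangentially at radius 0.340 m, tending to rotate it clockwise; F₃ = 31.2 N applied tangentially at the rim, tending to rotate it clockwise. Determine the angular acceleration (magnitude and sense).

α ≈ 12.1 rad/s², clockwise

I = ½MR² = (1/2)(21.6)(0.412)² = 1.833 kg·m².
Taking anticlockwise as positive: τ₁ = +(22.7)(0.412) = +9.352 N·m; τ₂ = −(55.1)(0.340) = −18.73 N·m; τ₃ = −(31.2)(0.412) = −12.85 N·m.
Net torque τ = -22.24 N·m.
α = τ/I = -22.24/1.833 = -12.13 rad/s².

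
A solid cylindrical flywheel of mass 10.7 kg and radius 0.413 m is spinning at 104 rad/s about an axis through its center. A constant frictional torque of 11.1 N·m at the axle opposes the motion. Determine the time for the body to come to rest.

I = ½MR² = (1/2)(10.7)(0.413)² = 0.9125 kg·m².
The net torque has magnitude 11.1 N·m, opposing ω.
|α| = τ/I = 11.10/0.9125 = 12.16 rad/s² (deceleration).
0 = ω₀ − |α|t ⇒ t = ω₀/|α| = 104/12.16 = 8.550 s.

t ≈ 8.55 s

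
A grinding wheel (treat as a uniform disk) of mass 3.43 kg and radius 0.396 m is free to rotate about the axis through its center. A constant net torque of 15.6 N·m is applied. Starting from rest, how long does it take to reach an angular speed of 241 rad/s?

I = ½MR² = (1/2)(3.43)(0.396)² = 0.2689 kg·m².
α = τ/I = 15.6/0.2689 = 58.01 rad/s².
ω = αt ⇒ t = ω/α = 241/58.01 = 4.155 s.

t ≈ 4.15 s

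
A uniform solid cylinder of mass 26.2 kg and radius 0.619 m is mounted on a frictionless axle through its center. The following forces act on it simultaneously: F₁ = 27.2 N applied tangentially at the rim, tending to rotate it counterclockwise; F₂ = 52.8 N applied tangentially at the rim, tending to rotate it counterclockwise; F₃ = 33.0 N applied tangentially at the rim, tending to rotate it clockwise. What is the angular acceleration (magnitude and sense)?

I = ½MR² = (1/2)(26.2)(0.619)² = 5.019 kg·m².
Taking counterclockwise as positive: τ₁ = +(27.2)(0.619) = +16.84 N·m; τ₂ = +(52.8)(0.619) = +32.68 N·m; τ₃ = −(33.0)(0.619) = −20.43 N·m.
Net torque τ = 29.09 N·m.
α = τ/I = 29.09/5.019 = 5.796 rad/s².

α ≈ 5.80 rad/s², counterclockwise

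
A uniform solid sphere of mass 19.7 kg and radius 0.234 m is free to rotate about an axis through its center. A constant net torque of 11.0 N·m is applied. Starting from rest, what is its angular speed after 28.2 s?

I = (2/5)MR² = (2/5)(19.7)(0.234)² = 0.4315 kg·m².
α = τ/I = 11.0/0.4315 = 25.49 rad/s².
ω = ω₀ + αt = 0 + (25.49)(28.2) = 718.9 rad/s.

ω ≈ 719 rad/s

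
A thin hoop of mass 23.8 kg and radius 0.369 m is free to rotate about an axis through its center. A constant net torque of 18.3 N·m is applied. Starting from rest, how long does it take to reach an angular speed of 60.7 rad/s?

t ≈ 10.7 s

I = MR² = (23.8)(0.369)² = 3.241 kg·m².
α = τ/I = 18.3/3.241 = 5.647 rad/s².
ω = αt ⇒ t = ω/α = 60.7/5.647 = 10.75 s.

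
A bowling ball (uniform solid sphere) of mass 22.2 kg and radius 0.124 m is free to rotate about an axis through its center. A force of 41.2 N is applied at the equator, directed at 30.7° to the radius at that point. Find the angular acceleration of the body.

α ≈ 19.1 rad/s²

I = (2/5)MR² = (2/5)(22.2)(0.124)² = 0.1365 kg·m².
Only the tangential component produces torque: τ = F R sinθ = (41.2)(0.124) sin 30.7° = 2.608 N·m.
Newton's second law for rotation, τ = Iα, gives α = τ/I = 2.608/0.1365 = 19.10 rad/s².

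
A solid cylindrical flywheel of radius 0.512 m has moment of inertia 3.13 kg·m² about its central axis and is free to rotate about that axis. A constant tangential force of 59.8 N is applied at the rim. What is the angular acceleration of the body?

α ≈ 9.78 rad/s²

τ = F R = (59.8)(0.512) = 30.62 N·m.
From τ = Iα: α = 30.62/3.130 = 9.782 rad/s².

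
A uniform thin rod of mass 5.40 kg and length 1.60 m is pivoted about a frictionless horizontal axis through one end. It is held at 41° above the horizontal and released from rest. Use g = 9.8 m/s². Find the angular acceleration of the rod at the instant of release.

α ≈ 6.93 rad/s²

About the pivot, I = (1/3)ML² = (1/3)(5.40)(1.60)² = 4.608 kg·m².
The weight acts at the center, a distance L/2 = 0.8000 m from the pivot; τ = Mg(L/2) cos 41° = 31.95 N·m.
α = τ/I = 31.95/4.608 = 6.934 rad/s².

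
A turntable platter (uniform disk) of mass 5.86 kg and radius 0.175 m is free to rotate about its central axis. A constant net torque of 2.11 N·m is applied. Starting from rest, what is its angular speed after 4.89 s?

I = ½MR² = (1/2)(5.86)(0.175)² = 0.08973 kg·m².
α = τ/I = 2.11/0.08973 = 23.51 rad/s².
ω = ω₀ + αt = 0 + (23.51)(4.89) = 115.0 rad/s.

ω ≈ 115 rad/s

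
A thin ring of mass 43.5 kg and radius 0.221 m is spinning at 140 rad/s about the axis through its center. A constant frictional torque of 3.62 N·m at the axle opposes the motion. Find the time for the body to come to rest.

I = MR² = (43.5)(0.221)² = 2.125 kg·m².
The net torque has magnitude 3.62 N·m, opposing ω.
|α| = τ/I = 3.620/2.125 = 1.704 rad/s² (deceleration).
0 = ω₀ − |α|t ⇒ t = ω₀/|α| = 140/1.704 = 82.17 s.

t ≈ 82.2 s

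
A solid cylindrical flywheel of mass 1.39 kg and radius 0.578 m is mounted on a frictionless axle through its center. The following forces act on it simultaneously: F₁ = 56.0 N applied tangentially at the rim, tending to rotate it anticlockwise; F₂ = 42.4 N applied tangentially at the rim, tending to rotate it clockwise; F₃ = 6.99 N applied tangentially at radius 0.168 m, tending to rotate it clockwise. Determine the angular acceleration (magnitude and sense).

α ≈ 28.8 rad/s², anticlockwise

I = ½MR² = (1/2)(1.39)(0.578)² = 0.2322 kg·m².
Taking anticlockwise as positive: τ₁ = +(56.0)(0.578) = +32.37 N·m; τ₂ = −(42.4)(0.578) = −24.51 N·m; τ₃ = −(6.99)(0.168) = −1.174 N·m.
Net torque τ = 6.686 N·m.
α = τ/I = 6.686/0.2322 = 28.80 rad/s².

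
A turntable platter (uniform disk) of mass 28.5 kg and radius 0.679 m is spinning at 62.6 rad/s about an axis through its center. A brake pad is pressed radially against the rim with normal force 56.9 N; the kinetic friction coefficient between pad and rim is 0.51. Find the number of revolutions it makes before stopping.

≈ 104 revolutions

I = ½MR² = (1/2)(28.5)(0.679)² = 6.570 kg·m².
Friction force f = μN = (0.51)(56.9) = 29.02 N at the rim; torque magnitude τ = fR = 19.70 N·m, opposing ω.
|α| = τ/I = 19.70/6.570 = 2.999 rad/s² (deceleration).
ω² = ω₀² − 2|α|θ with ω = 0 ⇒ θ = ω₀²/(2|α|) = 653.3 rad = 104.0 rev.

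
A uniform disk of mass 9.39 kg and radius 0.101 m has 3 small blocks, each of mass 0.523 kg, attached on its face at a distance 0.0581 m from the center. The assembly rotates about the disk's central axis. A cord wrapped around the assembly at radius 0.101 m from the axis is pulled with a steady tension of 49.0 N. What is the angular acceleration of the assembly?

α ≈ 93.0 rad/s²

I_disk = ½MR² = ½(9.39)(0.101)² = 0.04789 kg·m².
I_blocks = 3·m·r² = 3(0.523)(0.0581)² = 0.005296 kg·m².
Total I = 0.05319 kg·m².
τ = F r = (49.0)(0.101) = 4.949 N·m.
α = τ/I = 4.949/0.05319 = 93.04 rad/s².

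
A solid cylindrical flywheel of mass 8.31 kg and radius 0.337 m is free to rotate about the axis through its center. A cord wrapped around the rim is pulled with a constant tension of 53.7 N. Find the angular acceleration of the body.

α ≈ 38.4 rad/s²

I = ½MR² = (1/2)(8.31)(0.337)² = 0.4719 kg·m².
τ = F R = (53.7)(0.337) = 18.10 N·m.
Newton's second law for rotation, τ = Iα, gives α = τ/I = 18.10/0.4719 = 38.35 rad/s².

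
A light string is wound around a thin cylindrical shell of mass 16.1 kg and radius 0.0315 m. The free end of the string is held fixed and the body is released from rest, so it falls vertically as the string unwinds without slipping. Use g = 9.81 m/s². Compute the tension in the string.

Translation: Mg − T = Ma. Rotation about the center: TR = Iα with I = MR².
With a = αR: T = (I/R²)a = M a, so Mg = (1 + 1.000)Ma.
a = g/(1 + 1.000) = 9.81/2.000 = 4.905 m/s².
T = 1.000·M·a = (1.000)(16.1)(4.905) = 78.97 N.

T ≈ 79.0 N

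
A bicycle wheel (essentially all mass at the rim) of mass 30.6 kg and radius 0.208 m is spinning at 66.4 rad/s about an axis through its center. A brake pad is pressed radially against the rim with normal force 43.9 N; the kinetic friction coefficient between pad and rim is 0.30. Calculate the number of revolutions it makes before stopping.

I = MR² = (30.6)(0.208)² = 1.324 kg·m².
Friction force f = μN = (0.30)(43.9) = 13.17 N at the rim; torque magnitude τ = fR = 2.739 N·m, opposing ω.
|α| = τ/I = 2.739/1.324 = 2.069 rad/s² (deceleration).
ω² = ω₀² − 2|α|θ with ω = 0 ⇒ θ = ω₀²/(2|α|) = 1065 rad = 169.6 rev.

≈ 170 revolutions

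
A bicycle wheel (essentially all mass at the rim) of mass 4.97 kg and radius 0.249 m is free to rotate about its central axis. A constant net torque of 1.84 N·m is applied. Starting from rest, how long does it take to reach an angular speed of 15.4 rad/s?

I = MR² = (4.97)(0.249)² = 0.3081 kg·m².
α = τ/I = 1.84/0.3081 = 5.971 rad/s².
ω = αt ⇒ t = ω/α = 15.4/5.971 = 2.579 s.

t ≈ 2.58 s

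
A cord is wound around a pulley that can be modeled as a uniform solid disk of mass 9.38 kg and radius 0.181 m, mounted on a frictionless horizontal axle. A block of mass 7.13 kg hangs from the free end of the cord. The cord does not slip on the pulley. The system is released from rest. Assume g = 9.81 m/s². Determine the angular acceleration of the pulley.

α ≈ 32.7 rad/s²

I = ½MR² = (1/2)(9.38)(0.181)² = 0.1536 kg·m².
Block: mg − T = ma. Pulley: TR = Iα. No-slip: a = αR, so T = (I/R²)a = 4.690·a.
Then mg = (m + 4.690)a, so a = (7.13)(9.81)/(7.13 + 4.690) = 5.918 m/s².
α = a/R = 5.918/0.181 = 32.69 rad/s².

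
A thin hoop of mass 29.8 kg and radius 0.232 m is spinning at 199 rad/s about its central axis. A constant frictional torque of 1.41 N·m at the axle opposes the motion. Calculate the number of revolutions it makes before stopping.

I = MR² = (29.8)(0.232)² = 1.604 kg·m².
The net torque has magnitude 1.41 N·m, opposing ω.
|α| = τ/I = 1.410/1.604 = 0.8791 rad/s² (deceleration).
ω² = ω₀² − 2|α|θ with ω = 0 ⇒ θ = ω₀²/(2|α|) = 22520 rad = 3585 rev.

≈ 3580 revolutions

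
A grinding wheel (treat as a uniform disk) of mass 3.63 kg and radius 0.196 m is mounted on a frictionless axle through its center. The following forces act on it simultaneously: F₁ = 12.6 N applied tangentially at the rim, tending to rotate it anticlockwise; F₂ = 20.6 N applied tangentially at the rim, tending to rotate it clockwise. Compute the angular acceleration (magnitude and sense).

I = ½MR² = (1/2)(3.63)(0.196)² = 0.06973 kg·m².
Taking anticlockwise as positive: τ₁ = +(12.6)(0.196) = +2.470 N·m; τ₂ = −(20.6)(0.196) = −4.038 N·m.
Net torque τ = -1.568 N·m.
α = τ/I = -1.568/0.06973 = -22.49 rad/s².

α ≈ 22.5 rad/s², clockwise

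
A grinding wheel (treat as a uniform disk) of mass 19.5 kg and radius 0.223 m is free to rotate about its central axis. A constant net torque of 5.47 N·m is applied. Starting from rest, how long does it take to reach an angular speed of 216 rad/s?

t ≈ 19.1 s

I = ½MR² = (1/2)(19.5)(0.223)² = 0.4849 kg·m².
α = τ/I = 5.47/0.4849 = 11.28 rad/s².
ω = αt ⇒ t = ω/α = 216/11.28 = 19.15 s.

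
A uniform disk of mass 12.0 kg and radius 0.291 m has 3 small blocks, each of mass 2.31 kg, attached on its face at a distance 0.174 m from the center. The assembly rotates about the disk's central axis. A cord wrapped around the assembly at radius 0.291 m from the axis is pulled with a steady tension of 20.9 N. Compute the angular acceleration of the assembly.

I_disk = ½MR² = ½(12.0)(0.291)² = 0.5081 kg·m².
I_blocks = 3·m·r² = 3(2.31)(0.174)² = 0.2098 kg·m².
Total I = 0.7179 kg·m².
τ = F r = (20.9)(0.291) = 6.082 N·m.
α = τ/I = 6.082/0.7179 = 8.472 rad/s².

α ≈ 8.47 rad/s²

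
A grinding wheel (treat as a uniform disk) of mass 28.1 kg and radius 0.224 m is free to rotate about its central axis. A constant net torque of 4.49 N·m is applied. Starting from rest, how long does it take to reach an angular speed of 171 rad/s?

I = ½MR² = (1/2)(28.1)(0.224)² = 0.7050 kg·m².
α = τ/I = 4.49/0.7050 = 6.369 rad/s².
ω = αt ⇒ t = ω/α = 171/6.369 = 26.85 s.

t ≈ 26.8 s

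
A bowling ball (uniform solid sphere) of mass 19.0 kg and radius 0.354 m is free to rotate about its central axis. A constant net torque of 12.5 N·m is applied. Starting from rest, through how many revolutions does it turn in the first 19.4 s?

≈ 393 revolutions

I = (2/5)MR² = (2/5)(19.0)(0.354)² = 0.9524 kg·m².
α = τ/I = 12.5/0.9524 = 13.12 rad/s².
θ = ½αt² = ½(13.12)(19.4)² = 2470 rad.
Revolutions = θ/(2π) = 393.1.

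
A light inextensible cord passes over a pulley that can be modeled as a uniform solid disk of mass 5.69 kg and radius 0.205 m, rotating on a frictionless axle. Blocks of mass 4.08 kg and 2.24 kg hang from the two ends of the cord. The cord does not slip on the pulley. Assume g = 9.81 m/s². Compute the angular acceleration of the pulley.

I = ½MR² = (1/2)(5.69)(0.205)² = 0.1196 kg·m².
Heavier block: m₁g − T₁ = m₁a. Lighter block: T₂ − m₂g = m₂a.
Pulley: (T₁ − T₂)R = Iα = I(a/R), so T₁ − T₂ = (I/R²)a = (1/2)M_p a = 2.845·a.
Adding the three: (m₁ − m₂)g = (m₁ + m₂ + 2.845)a, so a = (4.08 − 2.24)(9.81)/(4.08 + 2.24 + 2.845) = 1.969 m/s².
α = a/R = 1.969/0.205 = 9.607 rad/s².

α ≈ 9.61 rad/s²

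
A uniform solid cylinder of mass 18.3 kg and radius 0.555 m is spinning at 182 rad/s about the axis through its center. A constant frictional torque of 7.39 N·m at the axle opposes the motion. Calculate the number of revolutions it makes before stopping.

I = ½MR² = (1/2)(18.3)(0.555)² = 2.818 kg·m².
The net torque has magnitude 7.39 N·m, opposing ω.
|α| = τ/I = 7.390/2.818 = 2.622 rad/s² (deceleration).
ω² = ω₀² − 2|α|θ with ω = 0 ⇒ θ = ω₀²/(2|α|) = 6316 rad = 1005 rev.

≈ 1010 revolutions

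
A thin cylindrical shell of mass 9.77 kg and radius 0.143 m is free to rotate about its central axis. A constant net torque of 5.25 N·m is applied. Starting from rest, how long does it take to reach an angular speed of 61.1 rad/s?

t ≈ 2.33 s

I = MR² = (9.77)(0.143)² = 0.1998 kg·m².
α = τ/I = 5.25/0.1998 = 26.28 rad/s².
ω = αt ⇒ t = ω/α = 61.1/26.28 = 2.325 s.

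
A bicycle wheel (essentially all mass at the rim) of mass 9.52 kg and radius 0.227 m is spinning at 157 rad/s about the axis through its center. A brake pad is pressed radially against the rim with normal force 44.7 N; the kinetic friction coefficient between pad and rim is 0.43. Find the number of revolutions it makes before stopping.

I = MR² = (9.52)(0.227)² = 0.4906 kg·m².
Friction force f = μN = (0.43)(44.7) = 19.22 N at the rim; torque magnitude τ = fR = 4.363 N·m, opposing ω.
|α| = τ/I = 4.363/0.4906 = 8.894 rad/s² (deceleration).
ω² = ω₀² − 2|α|θ with ω = 0 ⇒ θ = ω₀²/(2|α|) = 1386 rad = 220.5 rev.

≈ 221 revolutions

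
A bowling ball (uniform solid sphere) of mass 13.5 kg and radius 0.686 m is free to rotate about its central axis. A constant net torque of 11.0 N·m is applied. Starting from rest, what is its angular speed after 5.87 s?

I = (2/5)MR² = (2/5)(13.5)(0.686)² = 2.541 kg·m².
α = τ/I = 11.0/2.541 = 4.329 rad/s².
ω = ω₀ + αt = 0 + (4.329)(5.87) = 25.41 rad/s.

ω ≈ 25.4 rad/s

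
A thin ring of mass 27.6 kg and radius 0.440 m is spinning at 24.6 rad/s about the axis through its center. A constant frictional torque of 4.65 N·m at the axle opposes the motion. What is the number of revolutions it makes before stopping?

I = MR² = (27.6)(0.440)² = 5.343 kg·m².
The net torque has magnitude 4.65 N·m, opposing ω.
|α| = τ/I = 4.650/5.343 = 0.8702 rad/s² (deceleration).
ω² = ω₀² − 2|α|θ with ω = 0 ⇒ θ = ω₀²/(2|α|) = 347.7 rad = 55.34 rev.

≈ 55.3 revolutions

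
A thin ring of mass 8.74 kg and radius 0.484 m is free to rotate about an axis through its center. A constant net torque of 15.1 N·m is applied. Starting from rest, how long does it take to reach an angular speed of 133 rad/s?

I = MR² = (8.74)(0.484)² = 2.047 kg·m².
α = τ/I = 15.1/2.047 = 7.375 rad/s².
ω = αt ⇒ t = ω/α = 133/7.375 = 18.03 s.

t ≈ 18.0 s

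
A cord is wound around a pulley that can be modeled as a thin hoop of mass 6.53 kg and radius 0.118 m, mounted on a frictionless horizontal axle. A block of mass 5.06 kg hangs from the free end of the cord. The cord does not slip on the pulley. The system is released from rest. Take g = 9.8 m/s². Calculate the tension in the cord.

I = MR² = (6.53)(0.118)² = 0.09092 kg·m².
Block: mg − T = ma. Pulley: TR = Iα. No-slip: a = αR, so T = (I/R²)a = 6.530·a.
Then mg = (m + 6.530)a, so a = (5.06)(9.8)/(5.06 + 6.530) = 4.279 m/s².
T = 6.530·a = 27.94 N.

T ≈ 27.9 N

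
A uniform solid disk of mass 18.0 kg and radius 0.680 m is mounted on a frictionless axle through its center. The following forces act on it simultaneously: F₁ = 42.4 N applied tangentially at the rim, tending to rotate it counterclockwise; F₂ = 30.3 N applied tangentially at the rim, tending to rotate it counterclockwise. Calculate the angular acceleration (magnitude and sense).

I = ½MR² = (1/2)(18.0)(0.680)² = 4.162 kg·m².
Taking counterclockwise as positive: τ₁ = +(42.4)(0.680) = +28.83 N·m; τ₂ = +(30.3)(0.680) = +20.60 N·m.
Net torque τ = 49.44 N·m.
α = τ/I = 49.44/4.162 = 11.88 rad/s².

α ≈ 11.9 rad/s², counterclockwise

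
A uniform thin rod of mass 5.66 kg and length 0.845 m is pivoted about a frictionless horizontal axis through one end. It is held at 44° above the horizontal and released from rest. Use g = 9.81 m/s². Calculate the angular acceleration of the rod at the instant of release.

About the pivot, I = (1/3)ML² = (1/3)(5.66)(0.845)² = 1.347 kg·m².
The weight acts at the center, a distance L/2 = 0.4225 m from the pivot; τ = Mg(L/2) cos 44° = 16.88 N·m.
α = τ/I = 16.88/1.347 = 12.53 rad/s².

α ≈ 12.5 rad/s²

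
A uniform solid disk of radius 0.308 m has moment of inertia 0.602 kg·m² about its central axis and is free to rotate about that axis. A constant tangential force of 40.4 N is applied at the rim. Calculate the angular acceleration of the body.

τ = F R = (40.4)(0.308) = 12.44 N·m.
Newton's second law for rotation, τ = Iα, gives α = τ/I = 12.44/0.6020 = 20.67 rad/s².

α ≈ 20.7 rad/s²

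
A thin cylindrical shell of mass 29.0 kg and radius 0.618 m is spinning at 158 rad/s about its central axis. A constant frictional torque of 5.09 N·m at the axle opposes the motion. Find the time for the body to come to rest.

t ≈ 344 s

I = MR² = (29.0)(0.618)² = 11.08 kg·m².
The net torque has magnitude 5.09 N·m, opposing ω.
|α| = τ/I = 5.090/11.08 = 0.4596 rad/s² (deceleration).
0 = ω₀ − |α|t ⇒ t = ω₀/|α| = 158/0.4596 = 343.8 s.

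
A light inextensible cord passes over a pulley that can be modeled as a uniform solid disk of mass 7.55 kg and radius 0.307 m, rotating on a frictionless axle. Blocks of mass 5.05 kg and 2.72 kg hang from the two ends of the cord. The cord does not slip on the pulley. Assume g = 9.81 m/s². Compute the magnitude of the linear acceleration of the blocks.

a ≈ 1.98 m/s²

I = ½MR² = (1/2)(7.55)(0.307)² = 0.3558 kg·m².
Heavier block: m₁g − T₁ = m₁a. Lighter block: T₂ − m₂g = m₂a.
Pulley: (T₁ − T₂)R = Iα = I(a/R), so T₁ − T₂ = (I/R²)a = (1/2)M_p a = 3.775·a.
Adding the three: (m₁ − m₂)g = (m₁ + m₂ + 3.775)a, so a = (5.05 − 2.72)(9.81)/(5.05 + 2.72 + 3.775) = 1.980 m/s².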